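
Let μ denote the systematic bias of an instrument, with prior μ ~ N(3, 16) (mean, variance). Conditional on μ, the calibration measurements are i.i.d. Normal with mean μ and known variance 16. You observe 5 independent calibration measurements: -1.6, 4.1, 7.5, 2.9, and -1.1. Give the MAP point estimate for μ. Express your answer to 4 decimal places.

μ̂_MAP = 2.4667

n = 5; x̄ = ((-1.6) + 4.1 + 7.5 + 2.9 + (-1.1))/5 = 11.8/5 = 2.36.
For a Normal prior and Normal likelihood with known variance, the posterior is Normal; its mode equals its mean, the precision-weighted average.
Prior precision 1/σ₀² = 1/16 = 0.0625; data precision n/σ² = 5/16 = 0.3125.
μ̂ = (0.0625·3 + 0.3125·2.36) / (0.0625 + 0.3125) = 0.925/0.375 = 37/15 ≈ 2.4667.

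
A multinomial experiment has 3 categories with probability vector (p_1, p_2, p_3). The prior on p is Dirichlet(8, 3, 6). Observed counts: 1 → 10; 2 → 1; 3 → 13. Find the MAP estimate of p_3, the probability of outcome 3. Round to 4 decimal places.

The posterior is Dirichlet(αᵢ + nᵢ) = Dirichlet(18, 4, 19).
For a Dirichlet(a₁,…,a_K) with all aᵢ > 1, the mode has j-th component (aⱼ − 1)/(Σaᵢ − K).
Here Σaᵢ = 41 and K = 3, so p_3 = (19 − 1)/(41 − 3) = 18/38 ≈ 0.4737.

MAP estimate: 0.4737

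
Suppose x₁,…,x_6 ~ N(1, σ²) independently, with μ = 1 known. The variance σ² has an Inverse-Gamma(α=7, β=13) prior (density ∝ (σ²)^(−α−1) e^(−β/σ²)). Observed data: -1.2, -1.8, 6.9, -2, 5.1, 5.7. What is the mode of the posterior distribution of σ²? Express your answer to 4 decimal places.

Sum of squared deviations about the known mean: SS = (-1.2−1)² + (-1.8−1)² + (6.9−1)² + (-2−1)² + (5.1−1)² + (5.7−1)² = 95.39.
The Normal likelihood contributes (σ²)^(−n/2) exp(−SS/(2σ²)), so the posterior is Inverse-Gamma(α + n/2, β + SS/2) = Inverse-Gamma(10, 60.695).
The mode of Inverse-Gamma(a, b) is b/(a+1) = 60.695/11 ≈ 5.5177.

σ̂²_MAP = 5.5177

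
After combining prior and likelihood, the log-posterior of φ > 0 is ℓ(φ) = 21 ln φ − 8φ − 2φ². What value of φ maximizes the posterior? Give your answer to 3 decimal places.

φ̂_MAP = 1.500

ℓ'(φ) = 21/φ − 8 − 4φ. Setting this to zero and multiplying by φ: 4φ² + 8φ − 21 = 0.
φ = (−8 + √(8² + 4·4·21)) / (2·4) = (−8 + √400) / 8 = (−8 + 20)/8 = 3/2.
ℓ''(φ) = −21/φ² − 4 < 0, confirming a maximum.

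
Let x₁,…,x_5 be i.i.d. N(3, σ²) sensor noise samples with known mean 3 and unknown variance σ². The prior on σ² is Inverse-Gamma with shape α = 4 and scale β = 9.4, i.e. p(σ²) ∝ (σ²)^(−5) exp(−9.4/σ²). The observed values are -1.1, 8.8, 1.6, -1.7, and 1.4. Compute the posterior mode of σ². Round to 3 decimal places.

Sum of squared deviations about the known mean: SS = (-1.1−3)² + (8.8−3)² + (1.6−3)² + (-1.7−3)² + (1.4−3)² = 77.06.
The Normal likelihood contributes (σ²)^(−n/2) exp(−SS/(2σ²)), so the posterior is Inverse-Gamma(α + n/2, β + SS/2) = Inverse-Gamma(6.5, 47.93).
The mode of Inverse-Gamma(a, b) is b/(a+1) = 47.93/7.5 ≈ 6.391.

σ̂²_MAP = 6.391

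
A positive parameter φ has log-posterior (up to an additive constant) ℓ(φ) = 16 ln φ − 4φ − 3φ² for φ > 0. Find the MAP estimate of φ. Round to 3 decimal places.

ℓ'(φ) = 16/φ − 4 − 6φ. Setting this to zero and multiplying by φ: 6φ² + 4φ − 16 = 0.
φ = (−4 + √(4² + 4·6·16)) / (2·6) = (−4 + √400) / 12 = (−4 + 20)/12 = 4/3.
ℓ''(φ) = −16/φ² − 6 < 0, confirming a maximum.

φ̂_MAP = 1.333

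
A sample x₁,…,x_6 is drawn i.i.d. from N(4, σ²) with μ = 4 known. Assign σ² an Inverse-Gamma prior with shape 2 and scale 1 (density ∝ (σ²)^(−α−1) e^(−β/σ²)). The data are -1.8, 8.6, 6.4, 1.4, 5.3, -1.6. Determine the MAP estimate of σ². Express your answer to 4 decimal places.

Sum of squared deviations about the known mean: SS = (-1.8−4)² + (8.6−4)² + (6.4−4)² + (1.4−4)² + (5.3−4)² + (-1.6−4)² = 100.37.
The Normal likelihood contributes (σ²)^(−n/2) exp(−SS/(2σ²)), so the posterior is Inverse-Gamma(α + n/2, β + SS/2) = Inverse-Gamma(5, 51.185).
The mode of Inverse-Gamma(a, b) is b/(a+1) = 51.185/6 ≈ 8.5308.

σ̂²_MAP = 8.5308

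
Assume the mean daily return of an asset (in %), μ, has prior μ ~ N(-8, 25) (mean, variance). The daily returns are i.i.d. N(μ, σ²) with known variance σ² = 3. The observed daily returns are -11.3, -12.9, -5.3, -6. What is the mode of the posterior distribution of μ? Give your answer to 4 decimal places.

n = 4; x̄ = ((-11.3) + (-12.9) + (-5.3) + (-6))/4 = -35.5/4 = -8.875.
For a Normal prior and Normal likelihood with known variance, the posterior is Normal; its mode equals its mean, the precision-weighted average.
Prior precision 1/σ₀² = 1/25 = 0.04; data precision n/σ² = 4/3.
μ̂ = (0.04·(-8) + (4/3)·(-8.875)) / (0.04 + 4/3) = (-1823/150)/(103/75) = -1823/206 ≈ -8.8495.

μ̂_MAP = -8.8495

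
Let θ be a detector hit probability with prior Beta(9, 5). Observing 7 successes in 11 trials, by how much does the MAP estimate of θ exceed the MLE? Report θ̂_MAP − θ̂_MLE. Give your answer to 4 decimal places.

Posterior is Beta(16, 9); MAP = (16−1)/(25−2) = 15/23 ≈ 0.65217.
MLE ignores the prior: θ̂_MLE = k/n = 7/11 ≈ 0.63636.
Difference = 15/23 − 7/11 = 4/253 ≈ 0.0158.

MAP − MLE = 0.0158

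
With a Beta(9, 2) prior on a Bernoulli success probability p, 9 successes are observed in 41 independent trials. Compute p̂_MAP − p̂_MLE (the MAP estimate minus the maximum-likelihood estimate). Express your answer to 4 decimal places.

MAP − MLE = 0.1205

Posterior is Beta(18, 34); MAP = (18−1)/(52−2) = 17/50 ≈ 0.34000.
MLE ignores the prior: p̂_MLE = k/n = 9/41 ≈ 0.21951.
Difference = 17/50 − 9/41 = 247/2050 ≈ 0.1205.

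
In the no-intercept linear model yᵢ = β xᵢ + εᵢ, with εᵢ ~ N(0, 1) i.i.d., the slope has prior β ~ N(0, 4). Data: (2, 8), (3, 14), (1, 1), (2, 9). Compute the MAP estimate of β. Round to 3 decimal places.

log p(β | y) = −Σ(yᵢ − βxᵢ)²/(2·1) − β²/(2·4) + const.
Setting the derivative to zero: Σxᵢ(yᵢ − βxᵢ)/1 − β/4 = 0, so β = Σxᵢyᵢ / (Σxᵢ² + σ²/τ²).
Σxᵢyᵢ = 2·8 + 3·14 + 1·1 + 2·9 = 77; Σxᵢ² = 18; σ²/τ² = 0.25.
β̂_MAP = 77 / (18 + 0.25) = 77/18.25 ≈ 4.219.

β̂_MAP = 4.219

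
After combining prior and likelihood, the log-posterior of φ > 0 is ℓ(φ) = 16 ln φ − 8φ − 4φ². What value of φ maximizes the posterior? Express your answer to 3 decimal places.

ℓ'(φ) = 16/φ − 8 − 8φ. Setting this to zero and multiplying by φ: 8φ² + 8φ − 16 = 0.
φ = (−8 + √(8² + 4·8·16)) / (2·8) = (−8 + √576) / 16 = (−8 + 24)/16 = 1.
ℓ''(φ) = −16/φ² − 8 < 0, confirming a maximum.

φ̂_MAP = 1.000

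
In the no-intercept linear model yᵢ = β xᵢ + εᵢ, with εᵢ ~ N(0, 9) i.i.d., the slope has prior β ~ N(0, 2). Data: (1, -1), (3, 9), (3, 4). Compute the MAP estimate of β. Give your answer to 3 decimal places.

β̂_MAP = 1.617

log p(β | y) = −Σ(yᵢ − βxᵢ)²/(2·9) − β²/(2·2) + const.
Setting the derivative to zero: Σxᵢ(yᵢ − βxᵢ)/9 − β/2 = 0, so β = Σxᵢyᵢ / (Σxᵢ² + σ²/τ²).
Σxᵢyᵢ = 1·(-1) + 3·9 + 3·4 = 38; Σxᵢ² = 19; σ²/τ² = 4.5.
β̂_MAP = 38 / (19 + 4.5) = 38/23.5 ≈ 1.617.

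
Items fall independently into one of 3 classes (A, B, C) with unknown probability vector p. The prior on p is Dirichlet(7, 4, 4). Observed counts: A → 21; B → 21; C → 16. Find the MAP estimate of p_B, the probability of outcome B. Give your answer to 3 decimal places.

MAP estimate of p_B = 0.343

The posterior is Dirichlet(αᵢ + nᵢ) = Dirichlet(28, 25, 20).
For a Dirichlet(a₁,…,a_K) with all aᵢ > 1, the mode has j-th component (aⱼ − 1)/(Σaᵢ − K).
Here Σaᵢ = 73 and K = 3, so p_B = (25 − 1)/(73 − 3) = 24/70 ≈ 0.343.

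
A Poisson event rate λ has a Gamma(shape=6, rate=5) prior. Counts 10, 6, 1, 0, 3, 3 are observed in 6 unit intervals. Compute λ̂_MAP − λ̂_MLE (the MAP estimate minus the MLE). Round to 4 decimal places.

Σxᵢ = 23. Posterior is Gamma(29, 11); MAP = (29−1)/11 = 28/11 ≈ 2.54545.
MLE = x̄ = 23/6 ≈ 3.83333.
Difference = 28/11 − 23/6 = -85/66 ≈ -1.2879.

MAP − MLE = -1.2879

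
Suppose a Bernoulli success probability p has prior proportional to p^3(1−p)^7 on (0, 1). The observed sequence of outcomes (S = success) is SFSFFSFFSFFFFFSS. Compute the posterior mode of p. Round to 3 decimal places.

p̂_MAP = 0.346

The prior density ∝ p^3(1−p)^7 is the kernel of Beta(4, 8).
Data: 6 successes in 16 trials (from the sequence). The binomial likelihood contributes p^6(1−p)^10, so the posterior is Beta(4+6, 8+10) = Beta(10, 18).
For Beta(a, b) with a, b > 1 the mode is (a−1)/(a+b−2) = 9/26 ≈ 0.346.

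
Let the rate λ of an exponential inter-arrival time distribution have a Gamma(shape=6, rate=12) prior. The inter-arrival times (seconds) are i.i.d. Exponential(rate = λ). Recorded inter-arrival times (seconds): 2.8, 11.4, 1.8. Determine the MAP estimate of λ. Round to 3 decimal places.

The Exponential(rate=λ) likelihood is ∝ λ^n e^(−λΣtᵢ). Here n = 3 and Σtᵢ = 2.8 + 11.4 + 1.8 = 16.
Posterior ∝ λ^5e^(−12λ) · λ^3e^(−16λ) = λ^8e^(−28λ), i.e. Gamma(9, 28).
Mode = (a−1)/b = 8/28 ≈ 0.286.

λ̂_MAP = 0.286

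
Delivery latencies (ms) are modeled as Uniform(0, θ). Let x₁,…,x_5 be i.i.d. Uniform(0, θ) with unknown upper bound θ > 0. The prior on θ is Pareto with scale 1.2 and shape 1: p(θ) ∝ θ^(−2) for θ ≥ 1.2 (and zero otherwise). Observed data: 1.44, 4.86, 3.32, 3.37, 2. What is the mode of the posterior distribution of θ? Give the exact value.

The Uniform(0, θ) likelihood is θ^(−n) for θ ≥ max(xᵢ), zero otherwise. Here max(xᵢ) = 4.86.
Posterior ∝ θ^(−2) · θ^(−5) = θ^(−7) on θ ≥ max(1.2, 4.86) = 4.86.
This density is strictly decreasing in θ, so the posterior mode lies at the lower boundary of the support.

θ̂_MAP = 4.86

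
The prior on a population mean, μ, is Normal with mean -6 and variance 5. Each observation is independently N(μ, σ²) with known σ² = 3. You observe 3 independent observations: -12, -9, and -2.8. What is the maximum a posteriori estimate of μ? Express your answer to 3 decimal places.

n = 3; x̄ = ((-12) + (-9) + (-2.8))/3 = -23.8/3 = -119/15 ≈ -7.9333.
For a Normal prior and Normal likelihood with known variance, the posterior is Normal; its mode equals its mean, the precision-weighted average.
Prior precision 1/σ₀² = 1/5 = 0.2; data precision n/σ² = 3/3 = 1.
μ̂ = (0.2·(-6) + 1·(-119/15)) / (0.2 + 1) = (-137/15)/1.2 = -137/18 ≈ -7.611.

μ̂_MAP = -7.611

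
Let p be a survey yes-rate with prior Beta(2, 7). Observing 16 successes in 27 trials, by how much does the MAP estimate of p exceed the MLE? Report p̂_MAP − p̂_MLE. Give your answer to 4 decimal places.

Posterior is Beta(18, 18); MAP = (18−1)/(36−2) = 17/34 ≈ 0.50000.
MLE ignores the prior: p̂_MLE = k/n = 16/27 ≈ 0.59259.
Difference = 17/34 − 16/27 = -5/54 ≈ -0.0926.

MAP − MLE = -0.0926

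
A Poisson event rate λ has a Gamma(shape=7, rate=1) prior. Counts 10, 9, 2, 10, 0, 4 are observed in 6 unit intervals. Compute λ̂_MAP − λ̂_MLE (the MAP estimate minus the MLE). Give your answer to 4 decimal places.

MAP − MLE = 0.0238

Σxᵢ = 35. Posterior is Gamma(42, 7); MAP = (42−1)/7 = 41/7 ≈ 5.85714.
MLE = x̄ = 35/6 ≈ 5.83333.
Difference = 41/7 − 35/6 = 1/42 ≈ 0.0238.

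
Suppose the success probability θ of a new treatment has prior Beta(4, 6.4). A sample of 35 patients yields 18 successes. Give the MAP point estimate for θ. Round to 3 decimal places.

Prior: Beta(4, 6.4).
Data: 18 successes in 35 trials. The binomial likelihood contributes θ^18(1−θ)^17, so the posterior is Beta(4+18, 6.4+17) = Beta(22, 23.4).
For Beta(a, b) with a, b > 1 the mode is (a−1)/(a+b−2) = 21/43.4 ≈ 0.484.

θ̂_MAP = 0.484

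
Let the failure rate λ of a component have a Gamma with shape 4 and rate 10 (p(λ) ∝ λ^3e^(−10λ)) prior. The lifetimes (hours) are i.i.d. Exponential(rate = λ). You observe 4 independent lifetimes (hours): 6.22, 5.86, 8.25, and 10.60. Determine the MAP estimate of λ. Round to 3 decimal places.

The Exponential(rate=λ) likelihood is ∝ λ^n e^(−λΣtᵢ). Here n = 4 and Σtᵢ = 6.22 + 5.86 + 8.25 + 10.60 = 30.93.
Posterior ∝ λ^3e^(−10λ) · λ^4e^(−30.93λ) = λ^7e^(−40.93λ), i.e. Gamma(8, 40.93).
Mode = (a−1)/b = 7/40.93 ≈ 0.171.

λ̂_MAP = 0.171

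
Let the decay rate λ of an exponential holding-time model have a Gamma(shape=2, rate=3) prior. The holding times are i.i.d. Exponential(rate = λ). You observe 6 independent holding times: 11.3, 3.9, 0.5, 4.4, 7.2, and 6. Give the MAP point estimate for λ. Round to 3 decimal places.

λ̂_MAP = 0.193

The Exponential(rate=λ) likelihood is ∝ λ^n e^(−λΣtᵢ). Here n = 6 and Σtᵢ = 11.3 + 3.9 + 0.5 + 4.4 + 7.2 + 6 = 33.3.
Posterior ∝ λe^(−3λ) · λ^6e^(−33.3λ) = λ^7e^(−36.3λ), i.e. Gamma(8, 36.3).
Mode = (a−1)/b = 7/36.3 ≈ 0.193.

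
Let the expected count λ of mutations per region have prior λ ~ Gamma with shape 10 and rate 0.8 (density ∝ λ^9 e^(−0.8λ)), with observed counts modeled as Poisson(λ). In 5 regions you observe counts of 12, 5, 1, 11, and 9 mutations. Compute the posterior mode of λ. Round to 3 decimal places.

Σxᵢ = 12+5+1+11+9 = 38, with n = 5.
Posterior ∝ λ^9e^(−0.8λ) · λ^38e^(−5λ) = λ^47e^(−5.8λ), i.e. Gamma(shape=48, rate=5.8).
The mode of a Gamma(a, b) with a ≥ 1 (shape–rate) is (a−1)/b = 47/5.8 ≈ 8.103.

λ̂_MAP = 8.103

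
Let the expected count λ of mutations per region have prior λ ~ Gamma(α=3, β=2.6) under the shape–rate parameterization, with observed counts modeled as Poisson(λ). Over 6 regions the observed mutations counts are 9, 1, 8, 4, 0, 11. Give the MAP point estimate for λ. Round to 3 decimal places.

Σxᵢ = 9+1+8+4+0+11 = 33, with n = 6.
Posterior ∝ λ^2e^(−2.6λ) · λ^33e^(−6λ) = λ^35e^(−8.6λ), i.e. Gamma(shape=36, rate=8.6).
The mode of a Gamma(a, b) with a ≥ 1 (shape–rate) is (a−1)/b = 35/8.6 ≈ 4.070.

λ̂_MAP = 4.070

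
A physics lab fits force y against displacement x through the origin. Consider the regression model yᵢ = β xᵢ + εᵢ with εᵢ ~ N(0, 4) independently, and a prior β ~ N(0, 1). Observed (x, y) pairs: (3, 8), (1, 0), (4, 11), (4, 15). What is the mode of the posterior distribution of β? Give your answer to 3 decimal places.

log p(β | y) = −Σ(yᵢ − βxᵢ)²/(2·4) − β²/(2·1) + const.
Setting the derivative to zero: Σxᵢ(yᵢ − βxᵢ)/4 − β/1 = 0, so β = Σxᵢyᵢ / (Σxᵢ² + σ²/τ²).
Σxᵢyᵢ = 3·8 + 1·0 + 4·11 + 4·15 = 128; Σxᵢ² = 42; σ²/τ² = 4.
β̂_MAP = 128 / (42 + 4) = 128/46 ≈ 2.783.

β̂_MAP = 2.783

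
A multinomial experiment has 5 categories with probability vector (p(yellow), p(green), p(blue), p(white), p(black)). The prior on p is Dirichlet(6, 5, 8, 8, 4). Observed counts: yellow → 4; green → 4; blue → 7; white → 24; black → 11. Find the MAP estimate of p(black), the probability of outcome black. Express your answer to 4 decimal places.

MAP estimate of p(black) = 0.1842

The posterior is Dirichlet(αᵢ + nᵢ) = Dirichlet(10, 9, 15, 32, 15).
For a Dirichlet(a₁,…,a_K) with all aᵢ > 1, the mode has j-th component (aⱼ − 1)/(Σaᵢ − K).
Here Σaᵢ = 81 and K = 5, so p(black) = (15 − 1)/(81 − 5) = 14/76 ≈ 0.1842.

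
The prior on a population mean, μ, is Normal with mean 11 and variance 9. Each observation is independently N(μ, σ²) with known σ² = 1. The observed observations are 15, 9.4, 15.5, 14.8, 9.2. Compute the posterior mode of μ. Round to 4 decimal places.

n = 5; x̄ = (15 + 9.4 + 15.5 + 14.8 + 9.2)/5 = 63.9/5 = 12.78.
For a Normal prior and Normal likelihood with known variance, the posterior is Normal; its mode equals its mean, the precision-weighted average.
Prior precision 1/σ₀² = 1/9; data precision n/σ² = 5/1 = 5.
μ̂ = ((1/9)·11 + 5·12.78) / (1/9 + 5) = (5861/90)/(46/9) = 5861/460 ≈ 12.7413.

μ̂_MAP = 12.7413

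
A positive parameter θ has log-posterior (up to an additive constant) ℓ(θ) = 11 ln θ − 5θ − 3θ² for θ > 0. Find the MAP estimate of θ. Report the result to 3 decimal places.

ℓ'(θ) = 11/θ − 5 − 6θ. Setting this to zero and multiplying by θ: 6θ² + 5θ − 11 = 0.
θ = (−5 + √(5² + 4·6·11)) / (2·6) = (−5 + √289) / 12 = (−5 + 17)/12 = 1.
ℓ''(θ) = −11/θ² − 6 < 0, confirming a maximum.

θ̂_MAP = 1.000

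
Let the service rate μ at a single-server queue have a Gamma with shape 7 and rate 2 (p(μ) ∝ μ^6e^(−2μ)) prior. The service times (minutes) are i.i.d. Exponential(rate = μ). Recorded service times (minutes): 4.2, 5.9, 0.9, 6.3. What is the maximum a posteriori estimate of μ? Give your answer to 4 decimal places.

The Exponential(rate=μ) likelihood is ∝ μ^n e^(−μΣtᵢ). Here n = 4 and Σtᵢ = 4.2 + 5.9 + 0.9 + 6.3 = 17.3.
Posterior ∝ μ^6e^(−2μ) · μ^4e^(−17.3μ) = μ^10e^(−19.3μ), i.e. Gamma(11, 19.3).
Mode = (a−1)/b = 10/19.3 ≈ 0.5181.

μ̂_MAP = 0.5181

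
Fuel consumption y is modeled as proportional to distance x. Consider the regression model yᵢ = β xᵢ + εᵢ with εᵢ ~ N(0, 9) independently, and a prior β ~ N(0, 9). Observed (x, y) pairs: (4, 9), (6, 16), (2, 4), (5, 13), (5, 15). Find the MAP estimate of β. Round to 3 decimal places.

β̂_MAP = 2.617

log p(β | y) = −Σ(yᵢ − βxᵢ)²/(2·9) − β²/(2·9) + const.
Setting the derivative to zero: Σxᵢ(yᵢ − βxᵢ)/9 − β/9 = 0, so β = Σxᵢyᵢ / (Σxᵢ² + σ²/τ²).
Σxᵢyᵢ = 4·9 + 6·16 + 2·4 + 5·13 + 5·15 = 280; Σxᵢ² = 106; σ²/τ² = 1.
β̂_MAP = 280 / (106 + 1) = 280/107 ≈ 2.617.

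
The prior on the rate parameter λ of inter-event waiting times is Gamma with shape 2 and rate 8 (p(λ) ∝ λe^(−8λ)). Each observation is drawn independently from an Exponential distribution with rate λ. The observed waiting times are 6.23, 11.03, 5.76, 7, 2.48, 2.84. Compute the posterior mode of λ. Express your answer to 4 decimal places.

λ̂_MAP = 0.1615

The Exponential(rate=λ) likelihood is ∝ λ^n e^(−λΣtᵢ). Here n = 6 and Σtᵢ = 6.23 + 11.03 + 5.76 + 7 + 2.48 + 2.84 = 35.34.
Posterior ∝ λe^(−8λ) · λ^6e^(−35.34λ) = λ^7e^(−43.34λ), i.e. Gamma(8, 43.34).
Mode = (a−1)/b = 7/43.34 ≈ 0.1615.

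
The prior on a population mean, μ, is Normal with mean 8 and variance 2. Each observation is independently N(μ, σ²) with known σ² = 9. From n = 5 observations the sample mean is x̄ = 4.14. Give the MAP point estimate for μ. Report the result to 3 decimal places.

μ̂_MAP = 5.968

n = 5, x̄ = 4.14.
For a Normal prior and Normal likelihood with known variance, the posterior is Normal; its mode equals its mean, the precision-weighted average.
Prior precision 1/σ₀² = 1/2 = 0.5; data precision n/σ² = 5/9.
μ̂ = (0.5·8 + (5/9)·4.14) / (0.5 + 5/9) = 6.3/(19/18) = 567/95 ≈ 5.968.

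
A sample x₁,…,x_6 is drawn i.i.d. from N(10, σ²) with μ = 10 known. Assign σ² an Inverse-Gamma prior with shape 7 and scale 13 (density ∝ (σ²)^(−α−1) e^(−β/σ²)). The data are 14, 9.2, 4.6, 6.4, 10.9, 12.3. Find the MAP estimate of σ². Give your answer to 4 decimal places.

σ̂²_MAP = 4.1300

Sum of squared deviations about the known mean: SS = (14−10)² + (9.2−10)² + (4.6−10)² + (6.4−10)² + (10.9−10)² + (12.3−10)² = 64.86.
The Normal likelihood contributes (σ²)^(−n/2) exp(−SS/(2σ²)), so the posterior is Inverse-Gamma(α + n/2, β + SS/2) = Inverse-Gamma(10, 45.43).
The mode of Inverse-Gamma(a, b) is b/(a+1) = 45.43/11 ≈ 4.1300.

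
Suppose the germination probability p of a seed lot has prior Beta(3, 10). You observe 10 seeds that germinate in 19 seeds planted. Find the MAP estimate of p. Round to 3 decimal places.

Prior: Beta(3, 10).
Data: 10 successes in 19 trials. The binomial likelihood contributes p^10(1−p)^9, so the posterior is Beta(3+10, 10+9) = Beta(13, 19).
For Beta(a, b) with a, b > 1 the mode is (a−1)/(a+b−2) = 12/30 ≈ 0.400.

p̂_MAP = 0.400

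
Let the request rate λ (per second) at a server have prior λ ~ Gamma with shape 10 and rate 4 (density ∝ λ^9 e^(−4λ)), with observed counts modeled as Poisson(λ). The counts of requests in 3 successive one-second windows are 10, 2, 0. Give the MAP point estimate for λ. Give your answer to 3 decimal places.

Σxᵢ = 10+2+0 = 12, with n = 3.
Posterior ∝ λ^9e^(−4λ) · λ^12e^(−3λ) = λ^21e^(−7λ), i.e. Gamma(shape=22, rate=7).
The mode of a Gamma(a, b) with a ≥ 1 (shape–rate) is (a−1)/b = 21/7 ≈ 3.000.

λ̂_MAP = 3.000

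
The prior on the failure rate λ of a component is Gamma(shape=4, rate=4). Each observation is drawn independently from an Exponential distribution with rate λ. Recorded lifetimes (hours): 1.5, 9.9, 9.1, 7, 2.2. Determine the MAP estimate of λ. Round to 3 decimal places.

The Exponential(rate=λ) likelihood is ∝ λ^n e^(−λΣtᵢ). Here n = 5 and Σtᵢ = 1.5 + 9.9 + 9.1 + 7 + 2.2 = 29.7.
Posterior ∝ λ^3e^(−4λ) · λ^5e^(−29.7λ) = λ^8e^(−33.7λ), i.e. Gamma(9, 33.7).
Mode = (a−1)/b = 8/33.7 ≈ 0.237.

λ̂_MAP = 0.237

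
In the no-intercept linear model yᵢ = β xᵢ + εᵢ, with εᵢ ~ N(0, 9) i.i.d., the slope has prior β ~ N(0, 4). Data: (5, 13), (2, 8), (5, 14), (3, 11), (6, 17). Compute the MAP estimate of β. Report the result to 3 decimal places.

log p(β | y) = −Σ(yᵢ − βxᵢ)²/(2·9) − β²/(2·4) + const.
Setting the derivative to zero: Σxᵢ(yᵢ − βxᵢ)/9 − β/4 = 0, so β = Σxᵢyᵢ / (Σxᵢ² + σ²/τ²).
Σxᵢyᵢ = 5·13 + 2·8 + 5·14 + 3·11 + 6·17 = 286; Σxᵢ² = 99; σ²/τ² = 2.25.
β̂_MAP = 286 / (99 + 2.25) = 286/101.25 ≈ 2.825.

β̂_MAP = 2.825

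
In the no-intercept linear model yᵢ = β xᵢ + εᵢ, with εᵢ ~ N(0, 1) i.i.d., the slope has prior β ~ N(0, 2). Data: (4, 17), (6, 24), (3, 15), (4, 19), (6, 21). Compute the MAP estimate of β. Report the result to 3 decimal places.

β̂_MAP = 4.044

log p(β | y) = −Σ(yᵢ − βxᵢ)²/(2·1) − β²/(2·2) + const.
Setting the derivative to zero: Σxᵢ(yᵢ − βxᵢ)/1 − β/2 = 0, so β = Σxᵢyᵢ / (Σxᵢ² + σ²/τ²).
Σxᵢyᵢ = 4·17 + 6·24 + 3·15 + 4·19 + 6·21 = 459; Σxᵢ² = 113; σ²/τ² = 0.5.
β̂_MAP = 459 / (113 + 0.5) = 459/113.5 ≈ 4.044.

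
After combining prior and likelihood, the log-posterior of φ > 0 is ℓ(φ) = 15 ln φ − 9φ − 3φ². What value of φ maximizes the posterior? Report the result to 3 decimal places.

φ̂_MAP = 1.000

ℓ'(φ) = 15/φ − 9 − 6φ. Setting this to zero and multiplying by φ: 6φ² + 9φ − 15 = 0.
φ = (−9 + √(9² + 4·6·15)) / (2·6) = (−9 + √441) / 12 = (−9 + 21)/12 = 1.
ℓ''(φ) = −15/φ² − 6 < 0, confirming a maximum.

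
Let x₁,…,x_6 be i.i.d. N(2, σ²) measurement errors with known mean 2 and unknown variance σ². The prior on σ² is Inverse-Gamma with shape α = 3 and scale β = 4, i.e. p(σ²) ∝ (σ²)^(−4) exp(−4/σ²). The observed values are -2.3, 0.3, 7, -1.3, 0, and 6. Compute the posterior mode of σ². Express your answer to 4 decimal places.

Sum of squared deviations about the known mean: SS = (-2.3−2)² + (0.3−2)² + (7−2)² + (-1.3−2)² + (0−2)² + (6−2)² = 77.27.
The Normal likelihood contributes (σ²)^(−n/2) exp(−SS/(2σ²)), so the posterior is Inverse-Gamma(α + n/2, β + SS/2) = Inverse-Gamma(6, 42.635).
The mode of Inverse-Gamma(a, b) is b/(a+1) = 42.635/7 ≈ 6.0907.

σ̂²_MAP = 6.0907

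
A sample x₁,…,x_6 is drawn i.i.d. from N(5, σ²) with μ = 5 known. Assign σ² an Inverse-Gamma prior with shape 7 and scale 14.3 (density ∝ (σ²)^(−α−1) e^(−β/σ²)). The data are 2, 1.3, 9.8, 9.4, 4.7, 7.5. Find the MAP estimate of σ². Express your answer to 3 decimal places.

Sum of squared deviations about the known mean: SS = (2−5)² + (1.3−5)² + (9.8−5)² + (9.4−5)² + (4.7−5)² + (7.5−5)² = 71.43.
The Normal likelihood contributes (σ²)^(−n/2) exp(−SS/(2σ²)), so the posterior is Inverse-Gamma(α + n/2, β + SS/2) = Inverse-Gamma(10, 50.015).
The mode of Inverse-Gamma(a, b) is b/(a+1) = 50.015/11 ≈ 4.547.

σ̂²_MAP = 4.547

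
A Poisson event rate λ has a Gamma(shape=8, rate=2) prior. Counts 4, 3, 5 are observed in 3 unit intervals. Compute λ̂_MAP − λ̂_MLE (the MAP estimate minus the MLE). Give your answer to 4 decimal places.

Σxᵢ = 12. Posterior is Gamma(20, 5); MAP = (20−1)/5 = 19/5 ≈ 3.80000.
MLE = x̄ = 12/3 ≈ 4.00000.
Difference = 19/5 − 12/3 = -1/5 ≈ -0.2000.

MAP − MLE = -0.2000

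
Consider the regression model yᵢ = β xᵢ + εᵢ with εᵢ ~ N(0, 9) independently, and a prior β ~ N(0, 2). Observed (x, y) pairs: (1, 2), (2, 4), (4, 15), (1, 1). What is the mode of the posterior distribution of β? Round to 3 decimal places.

β̂_MAP = 2.679

log p(β | y) = −Σ(yᵢ − βxᵢ)²/(2·9) − β²/(2·2) + const.
Setting the derivative to zero: Σxᵢ(yᵢ − βxᵢ)/9 − β/2 = 0, so β = Σxᵢyᵢ / (Σxᵢ² + σ²/τ²).
Σxᵢyᵢ = 1·2 + 2·4 + 4·15 + 1·1 = 71; Σxᵢ² = 22; σ²/τ² = 4.5.
β̂_MAP = 71 / (22 + 4.5) = 71/26.5 ≈ 2.679.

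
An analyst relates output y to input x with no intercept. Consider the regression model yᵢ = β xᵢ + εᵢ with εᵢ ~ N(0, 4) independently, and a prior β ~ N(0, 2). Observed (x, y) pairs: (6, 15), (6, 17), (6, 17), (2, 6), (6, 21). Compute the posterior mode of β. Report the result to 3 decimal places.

log p(β | y) = −Σ(yᵢ − βxᵢ)²/(2·4) − β²/(2·2) + const.
Setting the derivative to zero: Σxᵢ(yᵢ − βxᵢ)/4 − β/2 = 0, so β = Σxᵢyᵢ / (Σxᵢ² + σ²/τ²).
Σxᵢyᵢ = 6·15 + 6·17 + 6·17 + 2·6 + 6·21 = 432; Σxᵢ² = 148; σ²/τ² = 2.
β̂_MAP = 432 / (148 + 2) = 432/150 ≈ 2.880.

β̂_MAP = 2.880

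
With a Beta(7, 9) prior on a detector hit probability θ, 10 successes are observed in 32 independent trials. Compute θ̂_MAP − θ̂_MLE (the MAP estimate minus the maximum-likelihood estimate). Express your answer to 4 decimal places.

Posterior is Beta(17, 31); MAP = (17−1)/(48−2) = 16/46 ≈ 0.34783.
MLE ignores the prior: θ̂_MLE = k/n = 10/32 ≈ 0.31250.
Difference = 16/46 − 10/32 = 13/368 ≈ 0.0353.

MAP − MLE = 0.0353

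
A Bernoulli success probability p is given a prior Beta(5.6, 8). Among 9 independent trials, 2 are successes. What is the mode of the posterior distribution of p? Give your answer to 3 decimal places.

p̂_MAP = 0.320

Prior: Beta(5.6, 8).
Data: 2 successes in 9 trials. The binomial likelihood contributes p^2(1−p)^7, so the posterior is Beta(5.6+2, 8+7) = Beta(7.6, 15).
For Beta(a, b) with a, b > 1 the mode is (a−1)/(a+b−2) = 6.6/20.6 ≈ 0.320.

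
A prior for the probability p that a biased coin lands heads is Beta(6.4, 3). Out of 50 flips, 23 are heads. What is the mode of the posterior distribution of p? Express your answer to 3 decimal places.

Prior: Beta(6.4, 3).
Data: 23 successes in 50 trials. The binomial likelihood contributes p^23(1−p)^27, so the posterior is Beta(6.4+23, 3+27) = Beta(29.4, 30).
For Beta(a, b) with a, b > 1 the mode is (a−1)/(a+b−2) = 28.4/57.4 ≈ 0.495.

p̂_MAP = 0.495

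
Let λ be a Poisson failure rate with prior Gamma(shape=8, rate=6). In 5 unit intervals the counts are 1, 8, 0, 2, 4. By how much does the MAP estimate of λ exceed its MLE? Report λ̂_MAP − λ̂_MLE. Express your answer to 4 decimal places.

MAP − MLE = -1.0000

Σxᵢ = 15. Posterior is Gamma(23, 11); MAP = (23−1)/11 = 22/11 ≈ 2.00000.
MLE = x̄ = 15/5 ≈ 3.00000.
Difference = 22/11 − 15/5 = -1 ≈ -1.0000.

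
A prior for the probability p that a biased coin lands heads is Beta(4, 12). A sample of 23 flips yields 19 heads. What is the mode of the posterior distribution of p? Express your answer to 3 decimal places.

p̂_MAP = 0.595

Prior: Beta(4, 12).
Data: 19 successes in 23 trials. The binomial likelihood contributes p^19(1−p)^4, so the posterior is Beta(4+19, 12+4) = Beta(23, 16).
For Beta(a, b) with a, b > 1 the mode is (a−1)/(a+b−2) = 22/37 ≈ 0.595.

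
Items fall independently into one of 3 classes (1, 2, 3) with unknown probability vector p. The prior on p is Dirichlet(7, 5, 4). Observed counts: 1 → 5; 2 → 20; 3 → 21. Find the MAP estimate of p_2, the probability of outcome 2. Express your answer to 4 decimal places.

The posterior is Dirichlet(αᵢ + nᵢ) = Dirichlet(12, 25, 25).
For a Dirichlet(a₁,…,a_K) with all aᵢ > 1, the mode has j-th component (aⱼ − 1)/(Σaᵢ − K).
Here Σaᵢ = 62 and K = 3, so p_2 = (25 − 1)/(62 − 3) = 24/59 ≈ 0.4068.

MAP estimate: 0.4068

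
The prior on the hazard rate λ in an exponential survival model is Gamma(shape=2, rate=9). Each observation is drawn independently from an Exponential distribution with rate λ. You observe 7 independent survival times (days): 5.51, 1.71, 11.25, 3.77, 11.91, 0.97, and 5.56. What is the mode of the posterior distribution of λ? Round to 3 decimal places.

The Exponential(rate=λ) likelihood is ∝ λ^n e^(−λΣtᵢ). Here n = 7 and Σtᵢ = 5.51 + 1.71 + 11.25 + 3.77 + 11.91 + 0.97 + 5.56 = 40.68.
Posterior ∝ λe^(−9λ) · λ^7e^(−40.68λ) = λ^8e^(−49.68λ), i.e. Gamma(9, 49.68).
Mode = (a−1)/b = 8/49.68 ≈ 0.161.

λ̂_MAP = 0.161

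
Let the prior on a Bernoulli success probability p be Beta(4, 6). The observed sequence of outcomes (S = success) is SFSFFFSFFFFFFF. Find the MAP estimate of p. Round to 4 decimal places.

Prior: Beta(4, 6).
Data: 3 successes in 14 trials (from the sequence). The binomial likelihood contributes p^3(1−p)^11, so the posterior is Beta(4+3, 6+11) = Beta(7, 17).
For Beta(a, b) with a, b > 1 the mode is (a−1)/(a+b−2) = 6/22 ≈ 0.2727.

p̂_MAP = 0.2727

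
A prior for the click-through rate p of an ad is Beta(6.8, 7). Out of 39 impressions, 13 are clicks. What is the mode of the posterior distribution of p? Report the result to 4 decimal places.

Prior: Beta(6.8, 7).
Data: 13 successes in 39 trials. The binomial likelihood contributes p^13(1−p)^26, so the posterior is Beta(6.8+13, 7+26) = Beta(19.8, 33).
For Beta(a, b) with a, b > 1 the mode is (a−1)/(a+b−2) = 18.8/50.8 ≈ 0.3701.

p̂_MAP = 0.3701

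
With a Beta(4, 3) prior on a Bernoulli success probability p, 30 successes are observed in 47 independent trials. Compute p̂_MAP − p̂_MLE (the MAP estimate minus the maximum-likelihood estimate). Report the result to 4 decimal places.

Posterior is Beta(34, 20); MAP = (34−1)/(54−2) = 33/52 ≈ 0.63462.
MLE ignores the prior: p̂_MLE = k/n = 30/47 ≈ 0.63830.
Difference = 33/52 − 30/47 = -9/2444 ≈ -0.0037.

MAP − MLE = -0.0037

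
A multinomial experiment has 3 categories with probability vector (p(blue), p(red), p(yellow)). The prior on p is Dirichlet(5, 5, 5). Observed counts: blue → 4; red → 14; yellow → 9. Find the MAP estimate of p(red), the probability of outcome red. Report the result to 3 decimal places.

The posterior is Dirichlet(αᵢ + nᵢ) = Dirichlet(9, 19, 14).
For a Dirichlet(a₁,…,a_K) with all aᵢ > 1, the mode has j-th component (aⱼ − 1)/(Σaᵢ − K).
Here Σaᵢ = 42 and K = 3, so p(red) = (19 − 1)/(42 − 3) = 18/39 ≈ 0.462.

MAP estimate of p(red) = 0.462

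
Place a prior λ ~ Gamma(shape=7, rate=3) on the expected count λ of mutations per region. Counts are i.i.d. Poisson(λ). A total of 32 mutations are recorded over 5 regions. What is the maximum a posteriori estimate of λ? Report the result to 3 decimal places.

λ̂_MAP = 4.750

Σxᵢ = 32, n = 5.
Posterior ∝ λ^6e^(−3λ) · λ^32e^(−5λ) = λ^38e^(−8λ), i.e. Gamma(shape=39, rate=8).
The mode of a Gamma(a, b) with a ≥ 1 (shape–rate) is (a−1)/b = 38/8 ≈ 4.750.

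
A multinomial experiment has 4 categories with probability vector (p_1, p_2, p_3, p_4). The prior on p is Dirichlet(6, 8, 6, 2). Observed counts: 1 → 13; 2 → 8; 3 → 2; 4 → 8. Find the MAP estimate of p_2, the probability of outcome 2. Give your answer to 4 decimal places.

The posterior is Dirichlet(αᵢ + nᵢ) = Dirichlet(19, 16, 8, 10).
For a Dirichlet(a₁,…,a_K) with all aᵢ > 1, the mode has j-th component (aⱼ − 1)/(Σaᵢ − K).
Here Σaᵢ = 53 and K = 4, so p_2 = (16 − 1)/(53 − 4) = 15/49 ≈ 0.3061.

MAP estimate: 0.3061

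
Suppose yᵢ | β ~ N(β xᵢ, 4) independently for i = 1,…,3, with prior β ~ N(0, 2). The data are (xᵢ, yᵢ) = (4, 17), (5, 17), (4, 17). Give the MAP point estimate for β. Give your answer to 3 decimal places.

log p(β | y) = −Σ(yᵢ − βxᵢ)²/(2·4) − β²/(2·2) + const.
Setting the derivative to zero: Σxᵢ(yᵢ − βxᵢ)/4 − β/2 = 0, so β = Σxᵢyᵢ / (Σxᵢ² + σ²/τ²).
Σxᵢyᵢ = 4·17 + 5·17 + 4·17 = 221; Σxᵢ² = 57; σ²/τ² = 2.
β̂_MAP = 221 / (57 + 2) = 221/59 ≈ 3.746.

β̂_MAP = 3.746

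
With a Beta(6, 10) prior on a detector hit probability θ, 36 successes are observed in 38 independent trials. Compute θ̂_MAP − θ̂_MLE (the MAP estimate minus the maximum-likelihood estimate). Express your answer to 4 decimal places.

Posterior is Beta(42, 12); MAP = (42−1)/(54−2) = 41/52 ≈ 0.78846.
MLE ignores the prior: θ̂_MLE = k/n = 36/38 ≈ 0.94737.
Difference = 41/52 − 36/38 = -157/988 ≈ -0.1589.

MAP − MLE = -0.1589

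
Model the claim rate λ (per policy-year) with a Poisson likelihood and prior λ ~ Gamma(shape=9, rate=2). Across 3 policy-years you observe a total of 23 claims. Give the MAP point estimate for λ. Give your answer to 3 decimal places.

Σxᵢ = 23, n = 3.
Posterior ∝ λ^8e^(−2λ) · λ^23e^(−3λ) = λ^31e^(−5λ), i.e. Gamma(shape=32, rate=5).
The mode of a Gamma(a, b) with a ≥ 1 (shape–rate) is (a−1)/b = 31/5 ≈ 6.200.

λ̂_MAP = 6.200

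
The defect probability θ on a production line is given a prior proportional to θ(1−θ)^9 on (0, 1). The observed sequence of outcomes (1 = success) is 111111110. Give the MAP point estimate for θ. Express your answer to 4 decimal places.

θ̂_MAP = 0.4737

The prior density ∝ θ(1−θ)^9 is the kernel of Beta(2, 10).
Data: 8 successes in 9 trials (from the sequence). The binomial likelihood contributes θ^8(1−θ)^1, so the posterior is Beta(2+8, 10+1) = Beta(10, 11).
For Beta(a, b) with a, b > 1 the mode is (a−1)/(a+b−2) = 9/19 ≈ 0.4737.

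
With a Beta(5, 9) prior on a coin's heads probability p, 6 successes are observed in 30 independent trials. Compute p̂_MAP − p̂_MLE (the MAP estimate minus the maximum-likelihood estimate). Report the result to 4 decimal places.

MAP − MLE = 0.0381

Posterior is Beta(11, 33); MAP = (11−1)/(44−2) = 10/42 ≈ 0.23810.
MLE ignores the prior: p̂_MLE = k/n = 6/30 ≈ 0.20000.
Difference = 10/42 − 6/30 = 4/105 ≈ 0.0381.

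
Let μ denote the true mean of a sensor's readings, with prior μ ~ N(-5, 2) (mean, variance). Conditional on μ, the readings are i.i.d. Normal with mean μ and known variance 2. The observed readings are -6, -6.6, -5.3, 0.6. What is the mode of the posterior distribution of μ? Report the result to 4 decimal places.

μ̂_MAP = -4.4600

n = 4; x̄ = ((-6) + (-6.6) + (-5.3) + 0.6)/4 = -17.3/4 = -4.325.
For a Normal prior and Normal likelihood with known variance, the posterior is Normal; its mode equals its mean, the precision-weighted average.
Prior precision 1/σ₀² = 1/2 = 0.5; data precision n/σ² = 4/2 = 2.
μ̂ = (0.5·(-5) + 2·(-4.325)) / (0.5 + 2) = (-11.15)/2.5 = -4.4600.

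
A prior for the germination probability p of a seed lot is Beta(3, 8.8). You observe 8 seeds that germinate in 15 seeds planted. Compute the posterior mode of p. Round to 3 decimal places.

p̂_MAP = 0.403

Prior: Beta(3, 8.8).
Data: 8 successes in 15 trials. The binomial likelihood contributes p^8(1−p)^7, so the posterior is Beta(3+8, 8.8+7) = Beta(11, 15.8).
For Beta(a, b) with a, b > 1 the mode is (a−1)/(a+b−2) = 10/24.8 ≈ 0.403.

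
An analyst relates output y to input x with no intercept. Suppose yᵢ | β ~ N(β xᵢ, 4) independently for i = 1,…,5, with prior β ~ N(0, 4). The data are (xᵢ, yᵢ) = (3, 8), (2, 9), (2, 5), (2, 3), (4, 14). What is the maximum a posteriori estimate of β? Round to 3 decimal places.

β̂_MAP = 3.000

log p(β | y) = −Σ(yᵢ − βxᵢ)²/(2·4) − β²/(2·4) + const.
Setting the derivative to zero: Σxᵢ(yᵢ − βxᵢ)/4 − β/4 = 0, so β = Σxᵢyᵢ / (Σxᵢ² + σ²/τ²).
Σxᵢyᵢ = 3·8 + 2·9 + 2·5 + 2·3 + 4·14 = 114; Σxᵢ² = 37; σ²/τ² = 1.
β̂_MAP = 114 / (37 + 1) = 114/38 ≈ 3.000.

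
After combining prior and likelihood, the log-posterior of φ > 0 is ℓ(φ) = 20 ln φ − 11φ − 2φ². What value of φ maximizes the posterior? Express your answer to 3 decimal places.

ℓ'(φ) = 20/φ − 11 − 4φ. Setting this to zero and multiplying by φ: 4φ² + 11φ − 20 = 0.
φ = (−11 + √(11² + 4·4·20)) / (2·4) = (−11 + √441) / 8 = (−11 + 21)/8 = 5/4.
ℓ''(φ) = −20/φ² − 4 < 0, confirming a maximum.

φ̂_MAP = 1.250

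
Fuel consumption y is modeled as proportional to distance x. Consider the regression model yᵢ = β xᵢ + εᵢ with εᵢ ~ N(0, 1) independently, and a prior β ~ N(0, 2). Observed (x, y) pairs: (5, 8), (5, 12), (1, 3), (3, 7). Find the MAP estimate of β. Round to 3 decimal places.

β̂_MAP = 2.050

log p(β | y) = −Σ(yᵢ − βxᵢ)²/(2·1) − β²/(2·2) + const.
Setting the derivative to zero: Σxᵢ(yᵢ − βxᵢ)/1 − β/2 = 0, so β = Σxᵢyᵢ / (Σxᵢ² + σ²/τ²).
Σxᵢyᵢ = 5·8 + 5·12 + 1·3 + 3·7 = 124; Σxᵢ² = 60; σ²/τ² = 0.5.
β̂_MAP = 124 / (60 + 0.5) = 124/60.5 ≈ 2.050.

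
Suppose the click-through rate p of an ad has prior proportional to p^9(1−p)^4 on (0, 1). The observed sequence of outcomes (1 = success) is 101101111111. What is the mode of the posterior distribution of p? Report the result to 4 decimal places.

p̂_MAP = 0.7600

The prior density ∝ p^9(1−p)^4 is the kernel of Beta(10, 5).
Data: 10 successes in 12 trials (from the sequence). The binomial likelihood contributes p^10(1−p)^2, so the posterior is Beta(10+10, 5+2) = Beta(20, 7).
For Beta(a, b) with a, b > 1 the mode is (a−1)/(a+b−2) = 19/25 ≈ 0.7600.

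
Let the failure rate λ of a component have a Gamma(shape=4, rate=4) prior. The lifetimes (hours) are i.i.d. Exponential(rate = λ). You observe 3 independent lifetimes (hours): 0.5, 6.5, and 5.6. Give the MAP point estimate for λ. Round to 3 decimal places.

The Exponential(rate=λ) likelihood is ∝ λ^n e^(−λΣtᵢ). Here n = 3 and Σtᵢ = 0.5 + 6.5 + 5.6 = 12.6.
Posterior ∝ λ^3e^(−4λ) · λ^3e^(−12.6λ) = λ^6e^(−16.6λ), i.e. Gamma(7, 16.6).
Mode = (a−1)/b = 6/16.6 ≈ 0.361.

λ̂_MAP = 0.361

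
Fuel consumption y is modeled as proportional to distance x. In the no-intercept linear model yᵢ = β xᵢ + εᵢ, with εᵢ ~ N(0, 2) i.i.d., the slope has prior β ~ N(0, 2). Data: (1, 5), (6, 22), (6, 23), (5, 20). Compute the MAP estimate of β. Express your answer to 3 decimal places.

log p(β | y) = −Σ(yᵢ − βxᵢ)²/(2·2) − β²/(2·2) + const.
Setting the derivative to zero: Σxᵢ(yᵢ − βxᵢ)/2 − β/2 = 0, so β = Σxᵢyᵢ / (Σxᵢ² + σ²/τ²).
Σxᵢyᵢ = 1·5 + 6·22 + 6·23 + 5·20 = 375; Σxᵢ² = 98; σ²/τ² = 1.
β̂_MAP = 375 / (98 + 1) = 375/99 ≈ 3.788.

β̂_MAP = 3.788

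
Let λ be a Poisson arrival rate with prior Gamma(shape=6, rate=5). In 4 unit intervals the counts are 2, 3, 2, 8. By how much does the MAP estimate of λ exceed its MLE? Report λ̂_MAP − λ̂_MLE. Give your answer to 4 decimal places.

MAP − MLE = -1.5278

Σxᵢ = 15. Posterior is Gamma(21, 9); MAP = (21−1)/9 = 20/9 ≈ 2.22222.
MLE = x̄ = 15/4 ≈ 3.75000.
Difference = 20/9 − 15/4 = -55/36 ≈ -1.5278.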